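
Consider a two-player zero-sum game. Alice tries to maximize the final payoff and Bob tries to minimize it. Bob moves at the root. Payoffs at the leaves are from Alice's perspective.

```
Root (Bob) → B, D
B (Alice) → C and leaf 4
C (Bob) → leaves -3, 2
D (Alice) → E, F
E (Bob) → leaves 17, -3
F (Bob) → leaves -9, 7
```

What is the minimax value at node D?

-3

E: min(17, -3) = -3
F: min(-9, 7) = -9
D: max(-3, -9) = -3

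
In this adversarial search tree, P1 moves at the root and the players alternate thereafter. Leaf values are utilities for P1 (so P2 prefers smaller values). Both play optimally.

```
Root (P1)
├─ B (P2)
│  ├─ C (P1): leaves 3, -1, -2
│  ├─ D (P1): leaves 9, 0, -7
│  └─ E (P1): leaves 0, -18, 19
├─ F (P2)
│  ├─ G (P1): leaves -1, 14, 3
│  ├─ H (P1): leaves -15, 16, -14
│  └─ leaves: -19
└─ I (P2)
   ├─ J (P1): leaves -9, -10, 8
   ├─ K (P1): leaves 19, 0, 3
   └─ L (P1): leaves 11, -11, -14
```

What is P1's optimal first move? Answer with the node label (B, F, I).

C (P1): max(3, -1, -2) = 3
D (P1): max(9, 0, -7) = 9
E (P1): max(0, -18, 19) = 19
B (P2): min(3, 9, 19) = 3
G (P1): max(-1, 14, 3) = 14
H (P1): max(-15, 16, -14) = 16
F (P2): min(14, 16, -19) = -19
J (P1): max(-9, -10, 8) = 8
K (P1): max(19, 0, 3) = 19
L (P1): max(11, -11, -14) = 11
I (P2): min(8, 19, 11) = 8
Root (P1): max(3, -19, 8) = 8
P1 picks the child with the highest value: I (value 8).

I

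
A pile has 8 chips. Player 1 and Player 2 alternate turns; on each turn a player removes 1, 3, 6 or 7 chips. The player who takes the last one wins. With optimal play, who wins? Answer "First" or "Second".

Compute winning (W) and losing (L) positions by backward induction:
i:   0  1  2  3  4  5  6  7  8
     L  W  L  W  L  W  W  W  W
Position 8 is W, so the first player wins.

First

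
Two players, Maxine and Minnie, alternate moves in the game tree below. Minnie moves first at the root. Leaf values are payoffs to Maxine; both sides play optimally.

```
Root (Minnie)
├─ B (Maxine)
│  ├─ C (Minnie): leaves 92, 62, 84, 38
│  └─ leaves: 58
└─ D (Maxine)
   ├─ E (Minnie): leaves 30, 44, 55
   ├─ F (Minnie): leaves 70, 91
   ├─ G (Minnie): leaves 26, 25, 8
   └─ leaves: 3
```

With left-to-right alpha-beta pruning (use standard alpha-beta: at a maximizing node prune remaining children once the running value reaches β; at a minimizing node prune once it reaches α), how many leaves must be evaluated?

10

C [α=-∞,β=+∞]: v=38
B [α=-∞,β=+∞]: v=58
E [α=-∞,β=58]: v=30
F [α=30,β=58]: v=70
D [α=-∞,β=58]: v=70 after child 2 ≥ β → β-cutoff, skip 2
Root [α=-∞,β=+∞]: v=58
Leaves evaluated: 10 of 14.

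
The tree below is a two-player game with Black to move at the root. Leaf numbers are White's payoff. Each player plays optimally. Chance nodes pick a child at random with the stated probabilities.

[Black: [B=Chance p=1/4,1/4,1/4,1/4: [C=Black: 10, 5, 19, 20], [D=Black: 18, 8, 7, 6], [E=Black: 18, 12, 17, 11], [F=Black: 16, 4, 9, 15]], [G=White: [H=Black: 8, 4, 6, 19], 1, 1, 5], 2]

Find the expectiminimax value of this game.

2

C (Black): min(10, 5, 19, 20) = 5
D (Black): min(18, 8, 7, 6) = 6
E (Black): min(18, 12, 17, 11) = 11
F (Black): min(16, 4, 9, 15) = 4
B (Chance): 1/4·5 + 1/4·6 + 1/4·11 + 1/4·4 = 6.5
H (Black): min(8, 4, 6, 19) = 4
G (White): max(4, 1, 1, 5) = 5
Root (Black): min(6.5, 5, 2) = 2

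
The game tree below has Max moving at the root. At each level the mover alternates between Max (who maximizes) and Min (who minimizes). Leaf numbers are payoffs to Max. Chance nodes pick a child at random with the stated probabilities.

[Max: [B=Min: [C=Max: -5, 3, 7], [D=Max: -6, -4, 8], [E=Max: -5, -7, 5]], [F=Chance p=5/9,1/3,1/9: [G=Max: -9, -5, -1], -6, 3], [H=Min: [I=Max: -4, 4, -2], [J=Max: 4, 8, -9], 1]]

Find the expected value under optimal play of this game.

C (Max): max(-5, 3, 7) = 7
D (Max): max(-6, -4, 8) = 8
E (Max): max(-5, -7, 5) = 5
B (Min): min(7, 8, 5) = 5
G (Max): max(-9, -5, -1) = -1
F (Chance): 5/9·-1 + 1/3·-6 + 1/9·3 = -2.22
I (Max): max(-4, 4, -2) = 4
J (Max): max(4, 8, -9) = 8
H (Min): min(4, 8, 1) = 1
Root (Max): max(5, -2.22, 1) = 5

5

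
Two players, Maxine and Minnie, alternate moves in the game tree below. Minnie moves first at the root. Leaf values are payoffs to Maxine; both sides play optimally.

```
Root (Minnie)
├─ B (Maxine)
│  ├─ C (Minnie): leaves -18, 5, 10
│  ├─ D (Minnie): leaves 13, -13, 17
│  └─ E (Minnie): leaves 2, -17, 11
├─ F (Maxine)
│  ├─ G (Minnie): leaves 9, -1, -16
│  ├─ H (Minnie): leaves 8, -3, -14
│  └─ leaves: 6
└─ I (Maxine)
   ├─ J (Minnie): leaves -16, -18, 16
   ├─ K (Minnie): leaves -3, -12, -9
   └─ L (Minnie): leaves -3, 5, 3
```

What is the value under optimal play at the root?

-13

C (Minnie): min(-18, 5, 10) = -18
D (Minnie): min(13, -13, 17) = -13
E (Minnie): min(2, -17, 11) = -17
B (Maxine): max(-18, -13, -17) = -13
G (Minnie): min(9, -1, -16) = -16
H (Minnie): min(8, -3, -14) = -14
F (Maxine): max(-16, -14, 6) = 6
J (Minnie): min(-16, -18, 16) = -18
K (Minnie): min(-3, -12, -9) = -12
L (Minnie): min(-3, 5, 3) = -3
I (Maxine): max(-18, -12, -3) = -3
Root (Minnie): min(-13, 6, -3) = -13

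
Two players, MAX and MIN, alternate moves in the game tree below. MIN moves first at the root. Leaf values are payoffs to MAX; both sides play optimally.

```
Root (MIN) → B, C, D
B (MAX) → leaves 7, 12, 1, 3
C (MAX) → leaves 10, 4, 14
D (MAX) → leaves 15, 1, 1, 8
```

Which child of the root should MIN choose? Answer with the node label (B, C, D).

B (MAX): max(7, 12, 1, 3) = 12
C (MAX): max(10, 4, 14) = 14
D (MAX): max(15, 1, 1, 8) = 15
Root (MIN): min(12, 14, 15) = 12
MIN picks the child with the lowest value: B (value 12).

B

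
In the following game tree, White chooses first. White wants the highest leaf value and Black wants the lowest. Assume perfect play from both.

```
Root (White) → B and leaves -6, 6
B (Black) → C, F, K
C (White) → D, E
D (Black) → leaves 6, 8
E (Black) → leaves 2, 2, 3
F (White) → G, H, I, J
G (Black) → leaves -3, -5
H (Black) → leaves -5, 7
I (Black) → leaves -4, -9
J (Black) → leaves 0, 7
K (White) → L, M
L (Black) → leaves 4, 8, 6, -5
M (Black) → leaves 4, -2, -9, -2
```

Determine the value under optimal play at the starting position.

D (Black): min(6, 8) = 6
E (Black): min(2, 2, 3) = 2
C (White): max(6, 2) = 6
G (Black): min(-3, -5) = -5
H (Black): min(-5, 7) = -5
I (Black): min(-4, -9) = -9
J (Black): min(0, 7) = 0
F (White): max(-5, -5, -9, 0) = 0
L (Black): min(4, 8, 6, -5) = -5
M (Black): min(4, -2, -9, -2) = -9
K (White): max(-5, -9) = -5
B (Black): min(6, 0, -5) = -5
Root (White): max(-5, -6, 6) = 6

6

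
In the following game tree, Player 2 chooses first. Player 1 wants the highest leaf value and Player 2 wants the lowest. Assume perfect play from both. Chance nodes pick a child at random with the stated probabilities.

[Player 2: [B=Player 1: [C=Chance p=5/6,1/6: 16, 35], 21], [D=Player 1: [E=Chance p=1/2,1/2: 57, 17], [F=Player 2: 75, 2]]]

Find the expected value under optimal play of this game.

21

C (Chance): 5/6·16 + 1/6·35 = 19.17
B (Player 1): max(19.17, 21) = 21
E (Chance): 1/2·57 + 1/2·17 = 37
F (Player 2): min(75, 2) = 2
D (Player 1): max(37, 2) = 37
Root (Player 2): min(21, 37) = 21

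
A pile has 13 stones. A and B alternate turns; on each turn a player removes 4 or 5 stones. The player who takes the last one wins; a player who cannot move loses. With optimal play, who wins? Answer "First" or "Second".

First

Compute winning (W) and losing (L) positions by backward induction:
i:   0  1  2  3  4  5  6  7  8  9 10 11 12 13
     L  L  L  L  W  W  W  W  W  L  L  L  L  W
Position 13 is W, so the first player wins.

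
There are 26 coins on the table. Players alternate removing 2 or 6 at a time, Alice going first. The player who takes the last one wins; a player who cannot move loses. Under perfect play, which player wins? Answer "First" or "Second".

First

Compute winning (W) and losing (L) positions by backward induction:
i:   0  1  2  3  4  5  6  7  8  9 10 11 12 13 14 15 16 17 18 19 20 21 22 23 24 25 26
     L  L  W  W  L  L  W  W  L  L  W  W  L  L  W  W  L  L  W  W  L  L  W  W  L  L  W
Position 26 is W, so the first player wins.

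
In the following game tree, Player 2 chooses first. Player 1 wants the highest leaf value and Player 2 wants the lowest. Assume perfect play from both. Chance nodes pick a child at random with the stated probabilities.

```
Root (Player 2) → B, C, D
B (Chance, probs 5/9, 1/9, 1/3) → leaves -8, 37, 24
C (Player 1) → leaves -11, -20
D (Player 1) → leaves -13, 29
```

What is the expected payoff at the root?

-11

B (Chance): 5/9·-8 + 1/9·37 + 1/3·24 = 7.67
C (Player 1): max(-11, -20) = -11
D (Player 1): max(-13, 29) = 29
Root (Player 2): min(7.67, -11, 29) = -11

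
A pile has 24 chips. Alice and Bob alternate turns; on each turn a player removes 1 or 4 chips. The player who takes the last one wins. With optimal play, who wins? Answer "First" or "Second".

First

W/L table (W = player to move can force a win):
i:   0  1  2  3  4  5  6  7  8  9 10 11 12 13 14 15 16 17 18 19 20 21 22 23 24
     L  W  L  W  W  L  W  L  W  W  L  W  L  W  W  L  W  L  W  W  L  W  L  W  W
Position 24 is W, so the first player wins.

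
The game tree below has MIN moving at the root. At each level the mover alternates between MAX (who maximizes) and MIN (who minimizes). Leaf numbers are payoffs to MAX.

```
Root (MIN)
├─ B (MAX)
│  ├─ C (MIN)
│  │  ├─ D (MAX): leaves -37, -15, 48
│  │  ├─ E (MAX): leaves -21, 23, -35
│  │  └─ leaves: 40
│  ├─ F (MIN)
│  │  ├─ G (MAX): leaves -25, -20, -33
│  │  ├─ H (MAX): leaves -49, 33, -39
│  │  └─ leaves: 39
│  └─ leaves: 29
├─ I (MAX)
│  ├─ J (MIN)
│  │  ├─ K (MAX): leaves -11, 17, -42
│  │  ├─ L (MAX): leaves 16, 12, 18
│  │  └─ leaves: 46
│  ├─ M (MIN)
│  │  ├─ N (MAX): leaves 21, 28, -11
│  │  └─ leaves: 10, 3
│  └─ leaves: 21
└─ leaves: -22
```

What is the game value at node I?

K: max(-11, 17, -42) = 17
L: max(16, 12, 18) = 18
J: min(17, 18, 46) = 17
N: max(21, 28, -11) = 28
M: min(28, 10, 3) = 3
I: max(17, 3, 21) = 21

21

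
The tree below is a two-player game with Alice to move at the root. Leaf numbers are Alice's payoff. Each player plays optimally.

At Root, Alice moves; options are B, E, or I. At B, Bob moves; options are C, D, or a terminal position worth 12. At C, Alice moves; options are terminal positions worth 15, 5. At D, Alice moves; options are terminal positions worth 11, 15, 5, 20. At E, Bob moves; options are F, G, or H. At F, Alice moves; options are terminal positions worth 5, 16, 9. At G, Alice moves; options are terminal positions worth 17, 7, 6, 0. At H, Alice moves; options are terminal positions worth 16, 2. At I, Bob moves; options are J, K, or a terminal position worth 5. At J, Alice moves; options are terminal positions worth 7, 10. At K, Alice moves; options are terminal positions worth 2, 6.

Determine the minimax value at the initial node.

16

C (Alice): max(15, 5) = 15
D (Alice): max(11, 15, 5, 20) = 20
B (Bob): min(15, 20, 12) = 12
F (Alice): max(5, 16, 9) = 16
G (Alice): max(17, 7, 6, 0) = 17
H (Alice): max(16, 2) = 16
E (Bob): min(16, 17, 16) = 16
J (Alice): max(7, 10) = 10
K (Alice): max(2, 6) = 6
I (Bob): min(10, 6, 5) = 5
Root (Alice): max(12, 16, 5) = 16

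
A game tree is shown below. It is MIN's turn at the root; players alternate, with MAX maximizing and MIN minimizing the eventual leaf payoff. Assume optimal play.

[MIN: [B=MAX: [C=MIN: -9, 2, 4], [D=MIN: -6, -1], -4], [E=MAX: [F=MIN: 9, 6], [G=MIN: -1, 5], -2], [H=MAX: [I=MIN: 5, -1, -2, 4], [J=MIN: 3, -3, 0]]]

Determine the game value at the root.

C (MIN): min(-9, 2, 4) = -9
D (MIN): min(-6, -1) = -6
B (MAX): max(-9, -6, -4) = -4
F (MIN): min(9, 6) = 6
G (MIN): min(-1, 5) = -1
E (MAX): max(6, -1, -2) = 6
I (MIN): min(5, -1, -2, 4) = -2
J (MIN): min(3, -3, 0) = -3
H (MAX): max(-2, -3) = -2
Root (MIN): min(-4, 6, -2) = -4

-4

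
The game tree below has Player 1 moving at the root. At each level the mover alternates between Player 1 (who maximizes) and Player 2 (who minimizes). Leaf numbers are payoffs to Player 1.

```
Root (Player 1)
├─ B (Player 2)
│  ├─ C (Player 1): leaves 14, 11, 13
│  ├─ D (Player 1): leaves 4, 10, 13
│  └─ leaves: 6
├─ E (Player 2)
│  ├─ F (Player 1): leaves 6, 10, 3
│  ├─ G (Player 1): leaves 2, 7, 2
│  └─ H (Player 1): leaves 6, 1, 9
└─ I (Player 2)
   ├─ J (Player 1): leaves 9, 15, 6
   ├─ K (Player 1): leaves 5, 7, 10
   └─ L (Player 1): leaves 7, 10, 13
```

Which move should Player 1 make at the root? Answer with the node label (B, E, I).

C (Player 1): max(14, 11, 13) = 14
D (Player 1): max(4, 10, 13) = 13
B (Player 2): min(14, 13, 6) = 6
F (Player 1): max(6, 10, 3) = 10
G (Player 1): max(2, 7, 2) = 7
H (Player 1): max(6, 1, 9) = 9
E (Player 2): min(10, 7, 9) = 7
J (Player 1): max(9, 15, 6) = 15
K (Player 1): max(5, 7, 10) = 10
L (Player 1): max(7, 10, 13) = 13
I (Player 2): min(15, 10, 13) = 10
Root (Player 1): max(6, 7, 10) = 10
Player 1 picks the child with the highest value: I (value 10).

I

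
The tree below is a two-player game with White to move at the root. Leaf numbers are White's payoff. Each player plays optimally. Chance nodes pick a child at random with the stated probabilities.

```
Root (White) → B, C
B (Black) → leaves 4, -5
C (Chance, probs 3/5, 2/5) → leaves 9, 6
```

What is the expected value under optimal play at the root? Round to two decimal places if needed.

B (Black): min(4, -5) = -5
C (Chance): 3/5·9 + 2/5·6 = 7.8
Root (White): max(-5, 7.8) = 7.8

7.8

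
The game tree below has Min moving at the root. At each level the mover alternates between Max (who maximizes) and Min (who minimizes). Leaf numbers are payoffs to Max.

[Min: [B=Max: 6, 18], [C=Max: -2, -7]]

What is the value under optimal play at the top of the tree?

B (Max): max(6, 18) = 18
C (Max): max(-2, -7) = -2
Root (Min): min(18, -2) = -2

-2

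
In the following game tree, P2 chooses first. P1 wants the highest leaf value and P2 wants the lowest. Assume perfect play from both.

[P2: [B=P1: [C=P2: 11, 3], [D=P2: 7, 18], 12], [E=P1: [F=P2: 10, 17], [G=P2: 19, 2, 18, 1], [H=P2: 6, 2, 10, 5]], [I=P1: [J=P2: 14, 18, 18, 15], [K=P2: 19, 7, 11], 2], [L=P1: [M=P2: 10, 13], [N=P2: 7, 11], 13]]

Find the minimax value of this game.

10

C (P2): min(11, 3) = 3
D (P2): min(7, 18) = 7
B (P1): max(3, 7, 12) = 12
F (P2): min(10, 17) = 10
G (P2): min(19, 2, 18, 1) = 1
H (P2): min(6, 2, 10, 5) = 2
E (P1): max(10, 1, 2) = 10
J (P2): min(14, 18, 18, 15) = 14
K (P2): min(19, 7, 11) = 7
I (P1): max(14, 7, 2) = 14
M (P2): min(10, 13) = 10
N (P2): min(7, 11) = 7
L (P1): max(10, 7, 13) = 13
Root (P2): min(12, 10, 14, 13) = 10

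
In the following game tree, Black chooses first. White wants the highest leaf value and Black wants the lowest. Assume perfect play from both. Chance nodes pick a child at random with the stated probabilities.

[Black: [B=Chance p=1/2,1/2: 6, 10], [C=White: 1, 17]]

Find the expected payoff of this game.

8

B (Chance): 1/2·6 + 1/2·10 = 8
C (White): max(1, 17) = 17
Root (Black): min(8, 17) = 8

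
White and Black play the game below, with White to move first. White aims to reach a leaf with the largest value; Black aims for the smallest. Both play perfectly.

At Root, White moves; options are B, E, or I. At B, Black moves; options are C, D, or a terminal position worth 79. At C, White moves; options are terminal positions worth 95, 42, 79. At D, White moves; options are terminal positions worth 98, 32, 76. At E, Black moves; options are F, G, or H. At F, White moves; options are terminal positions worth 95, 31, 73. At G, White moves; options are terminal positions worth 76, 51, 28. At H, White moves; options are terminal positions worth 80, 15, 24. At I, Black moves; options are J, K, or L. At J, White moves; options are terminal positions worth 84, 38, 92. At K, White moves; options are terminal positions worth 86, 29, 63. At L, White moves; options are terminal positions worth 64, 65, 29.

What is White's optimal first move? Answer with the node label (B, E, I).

C (White): max(95, 42, 79) = 95
D (White): max(98, 32, 76) = 98
B (Black): min(95, 98, 79) = 79
F (White): max(95, 31, 73) = 95
G (White): max(76, 51, 28) = 76
H (White): max(80, 15, 24) = 80
E (Black): min(95, 76, 80) = 76
J (White): max(84, 38, 92) = 92
K (White): max(86, 29, 63) = 86
L (White): max(64, 65, 29) = 65
I (Black): min(92, 86, 65) = 65
Root (White): max(79, 76, 65) = 79
White picks the child with the highest value: B (value 79).

B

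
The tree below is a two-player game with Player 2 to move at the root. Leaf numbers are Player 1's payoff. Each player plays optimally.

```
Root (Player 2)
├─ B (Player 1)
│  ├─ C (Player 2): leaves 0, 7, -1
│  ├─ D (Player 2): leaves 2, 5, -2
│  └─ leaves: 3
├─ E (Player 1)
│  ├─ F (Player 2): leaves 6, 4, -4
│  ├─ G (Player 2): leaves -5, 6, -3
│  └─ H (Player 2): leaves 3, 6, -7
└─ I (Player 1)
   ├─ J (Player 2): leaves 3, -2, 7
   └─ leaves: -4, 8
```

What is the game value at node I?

J: min(3, -2, 7) = -2
I: max(-2, -4, 8) = 8

8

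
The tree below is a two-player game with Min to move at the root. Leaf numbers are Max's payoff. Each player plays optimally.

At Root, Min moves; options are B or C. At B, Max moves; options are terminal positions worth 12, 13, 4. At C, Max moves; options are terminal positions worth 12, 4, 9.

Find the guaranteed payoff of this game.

B (Max): max(12, 13, 4) = 13
C (Max): max(12, 4, 9) = 12
Root (Min): min(13, 12) = 12

12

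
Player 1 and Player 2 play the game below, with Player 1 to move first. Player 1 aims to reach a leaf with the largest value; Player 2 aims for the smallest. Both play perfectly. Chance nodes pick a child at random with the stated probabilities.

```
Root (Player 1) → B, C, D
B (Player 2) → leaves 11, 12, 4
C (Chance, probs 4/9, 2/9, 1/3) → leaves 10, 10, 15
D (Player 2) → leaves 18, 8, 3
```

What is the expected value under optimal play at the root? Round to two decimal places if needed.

B (Player 2): min(11, 12, 4) = 4
C (Chance): 4/9·10 + 2/9·10 + 1/3·15 = 11.67
D (Player 2): min(18, 8, 3) = 3
Root (Player 1): max(4, 11.67, 3) = 11.67

11.67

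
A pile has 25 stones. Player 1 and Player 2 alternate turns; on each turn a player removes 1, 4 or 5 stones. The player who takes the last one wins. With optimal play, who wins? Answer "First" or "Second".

First

Positions where the player to move wins (W) vs loses (L):
i:   0  1  2  3  4  5  6  7  8  9 10 11 12 13 14 15 16 17 18 19 20 21 22 23 24 25
     L  W  L  W  W  W  W  W  L  W  L  W  W  W  W  W  L  W  L  W  W  W  W  W  L  W
Position 25 is W, so the first player wins.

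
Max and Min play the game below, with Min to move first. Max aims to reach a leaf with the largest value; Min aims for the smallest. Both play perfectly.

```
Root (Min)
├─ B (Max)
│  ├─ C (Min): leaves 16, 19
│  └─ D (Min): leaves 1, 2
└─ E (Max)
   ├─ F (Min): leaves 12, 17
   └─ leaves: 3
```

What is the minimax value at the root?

C (Min): min(16, 19) = 16
D (Min): min(1, 2) = 1
B (Max): max(16, 1) = 16
F (Min): min(12, 17) = 12
E (Max): max(12, 3) = 12
Root (Min): min(16, 12) = 12

12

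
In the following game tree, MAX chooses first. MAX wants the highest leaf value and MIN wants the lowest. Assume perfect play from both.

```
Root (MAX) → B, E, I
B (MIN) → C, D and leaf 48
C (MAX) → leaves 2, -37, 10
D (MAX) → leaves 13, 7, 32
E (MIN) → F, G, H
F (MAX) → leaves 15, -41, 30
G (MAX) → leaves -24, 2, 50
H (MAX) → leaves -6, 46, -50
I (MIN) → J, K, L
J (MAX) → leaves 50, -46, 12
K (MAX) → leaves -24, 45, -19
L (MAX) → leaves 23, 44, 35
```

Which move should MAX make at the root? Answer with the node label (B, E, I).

I

C (MAX): max(2, -37, 10) = 10
D (MAX): max(13, 7, 32) = 32
B (MIN): min(10, 32, 48) = 10
F (MAX): max(15, -41, 30) = 30
G (MAX): max(-24, 2, 50) = 50
H (MAX): max(-6, 46, -50) = 46
E (MIN): min(30, 50, 46) = 30
J (MAX): max(50, -46, 12) = 50
K (MAX): max(-24, 45, -19) = 45
L (MAX): max(23, 44, 35) = 44
I (MIN): min(50, 45, 44) = 44
Root (MAX): max(10, 30, 44) = 44
MAX picks the child with the highest value: I (value 44).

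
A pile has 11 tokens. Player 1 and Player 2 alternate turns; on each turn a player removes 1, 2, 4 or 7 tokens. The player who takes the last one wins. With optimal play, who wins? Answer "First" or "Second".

Positions where the player to move wins (W) vs loses (L):
i:   0  1  2  3  4  5  6  7  8  9 10 11
     L  W  W  L  W  W  L  W  W  L  W  W
Position 11 is W, so the first player wins.

First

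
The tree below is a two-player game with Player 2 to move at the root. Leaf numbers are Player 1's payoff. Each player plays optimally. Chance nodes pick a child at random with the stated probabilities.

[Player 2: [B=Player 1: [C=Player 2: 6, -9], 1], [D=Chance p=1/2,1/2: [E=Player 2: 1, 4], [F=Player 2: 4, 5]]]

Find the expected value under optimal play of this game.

C (Player 2): min(6, -9) = -9
B (Player 1): max(-9, 1) = 1
E (Player 2): min(1, 4) = 1
F (Player 2): min(4, 5) = 4
D (Chance): 1/2·1 + 1/2·4 = 2.5
Root (Player 2): min(1, 2.5) = 1

1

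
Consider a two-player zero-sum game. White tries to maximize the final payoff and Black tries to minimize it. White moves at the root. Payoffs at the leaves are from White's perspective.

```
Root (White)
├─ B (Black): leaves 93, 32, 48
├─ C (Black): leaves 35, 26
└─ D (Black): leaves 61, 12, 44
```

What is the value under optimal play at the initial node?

B (Black): min(93, 32, 48) = 32
C (Black): min(35, 26) = 26
D (Black): min(61, 12, 44) = 12
Root (White): max(32, 26, 12) = 32

32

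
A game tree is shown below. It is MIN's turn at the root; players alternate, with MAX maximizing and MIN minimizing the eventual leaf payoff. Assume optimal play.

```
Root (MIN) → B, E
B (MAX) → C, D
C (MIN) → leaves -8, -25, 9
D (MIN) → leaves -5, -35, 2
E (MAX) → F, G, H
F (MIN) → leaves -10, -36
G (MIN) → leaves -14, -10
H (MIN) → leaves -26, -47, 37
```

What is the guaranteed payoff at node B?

C: min(-8, -25, 9) = -25
D: min(-5, -35, 2) = -35
B: max(-25, -35) = -25

-25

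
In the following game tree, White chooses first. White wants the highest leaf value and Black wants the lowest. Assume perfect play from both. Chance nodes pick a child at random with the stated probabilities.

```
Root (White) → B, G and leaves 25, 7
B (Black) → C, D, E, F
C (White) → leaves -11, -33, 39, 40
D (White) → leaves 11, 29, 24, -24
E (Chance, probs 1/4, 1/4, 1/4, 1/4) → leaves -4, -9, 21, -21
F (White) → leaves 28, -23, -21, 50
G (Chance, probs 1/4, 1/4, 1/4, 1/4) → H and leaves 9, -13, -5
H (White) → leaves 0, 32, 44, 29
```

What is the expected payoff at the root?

C (White): max(-11, -33, 39, 40) = 40
D (White): max(11, 29, 24, -24) = 29
E (Chance): 1/4·-4 + 1/4·-9 + 1/4·21 + 1/4·-21 = -3.25
F (White): max(28, -23, -21, 50) = 50
B (Black): min(40, 29, -3.25, 50) = -3.25
H (White): max(0, 32, 44, 29) = 44
G (Chance): 1/4·44 + 1/4·9 + 1/4·-13 + 1/4·-5 = 8.75
Root (White): max(-3.25, 8.75, 25, 7) = 25

25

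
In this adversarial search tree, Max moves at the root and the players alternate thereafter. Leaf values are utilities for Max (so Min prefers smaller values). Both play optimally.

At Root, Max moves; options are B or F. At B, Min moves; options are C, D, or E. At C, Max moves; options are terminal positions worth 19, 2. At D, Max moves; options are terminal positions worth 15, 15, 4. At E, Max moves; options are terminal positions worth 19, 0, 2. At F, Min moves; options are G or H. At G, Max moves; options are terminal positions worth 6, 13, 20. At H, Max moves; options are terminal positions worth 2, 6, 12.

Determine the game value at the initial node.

15

C (Max): max(19, 2) = 19
D (Max): max(15, 15, 4) = 15
E (Max): max(19, 0, 2) = 19
B (Min): min(19, 15, 19) = 15
G (Max): max(6, 13, 20) = 20
H (Max): max(2, 6, 12) = 12
F (Min): min(20, 12) = 12
Root (Max): max(15, 12) = 15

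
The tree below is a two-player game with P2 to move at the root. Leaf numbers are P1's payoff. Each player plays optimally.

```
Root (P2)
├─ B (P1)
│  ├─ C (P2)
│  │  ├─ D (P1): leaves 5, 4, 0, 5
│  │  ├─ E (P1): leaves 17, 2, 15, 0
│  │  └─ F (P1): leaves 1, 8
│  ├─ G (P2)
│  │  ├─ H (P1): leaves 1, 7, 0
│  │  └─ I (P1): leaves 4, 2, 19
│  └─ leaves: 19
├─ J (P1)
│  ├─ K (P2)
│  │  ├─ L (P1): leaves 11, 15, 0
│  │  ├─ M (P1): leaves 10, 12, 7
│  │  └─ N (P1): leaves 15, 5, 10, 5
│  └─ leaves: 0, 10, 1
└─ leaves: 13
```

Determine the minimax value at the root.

D (P1): max(5, 4, 0, 5) = 5
E (P1): max(17, 2, 15, 0) = 17
F (P1): max(1, 8) = 8
C (P2): min(5, 17, 8) = 5
H (P1): max(1, 7, 0) = 7
I (P1): max(4, 2, 19) = 19
G (P2): min(7, 19) = 7
B (P1): max(5, 7, 19) = 19
L (P1): max(11, 15, 0) = 15
M (P1): max(10, 12, 7) = 12
N (P1): max(15, 5, 10, 5) = 15
K (P2): min(15, 12, 15) = 12
J (P1): max(12, 0, 10, 1) = 12
Root (P2): min(19, 12, 13) = 12

12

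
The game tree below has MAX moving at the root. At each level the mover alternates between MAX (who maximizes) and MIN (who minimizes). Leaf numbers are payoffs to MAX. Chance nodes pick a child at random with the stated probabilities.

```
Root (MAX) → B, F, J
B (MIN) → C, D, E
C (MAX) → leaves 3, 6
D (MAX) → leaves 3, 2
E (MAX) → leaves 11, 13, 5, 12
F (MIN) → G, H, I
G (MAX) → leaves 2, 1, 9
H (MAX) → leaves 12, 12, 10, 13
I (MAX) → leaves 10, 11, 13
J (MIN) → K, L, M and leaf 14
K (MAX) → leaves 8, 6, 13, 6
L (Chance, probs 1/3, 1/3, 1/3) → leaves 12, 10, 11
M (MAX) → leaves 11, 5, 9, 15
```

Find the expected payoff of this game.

C (MAX): max(3, 6) = 6
D (MAX): max(3, 2) = 3
E (MAX): max(11, 13, 5, 12) = 13
B (MIN): min(6, 3, 13) = 3
G (MAX): max(2, 1, 9) = 9
H (MAX): max(12, 12, 10, 13) = 13
I (MAX): max(10, 11, 13) = 13
F (MIN): min(9, 13, 13) = 9
K (MAX): max(8, 6, 13, 6) = 13
L (Chance): 1/3·12 + 1/3·10 + 1/3·11 = 11
M (MAX): max(11, 5, 9, 15) = 15
J (MIN): min(13, 11, 15, 14) = 11
Root (MAX): max(3, 9, 11) = 11

11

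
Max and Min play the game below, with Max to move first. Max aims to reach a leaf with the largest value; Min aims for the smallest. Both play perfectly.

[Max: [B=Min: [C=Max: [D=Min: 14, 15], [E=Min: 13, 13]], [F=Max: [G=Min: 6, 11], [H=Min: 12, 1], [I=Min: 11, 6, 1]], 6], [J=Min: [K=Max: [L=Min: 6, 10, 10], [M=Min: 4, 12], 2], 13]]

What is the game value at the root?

D (Min): min(14, 15) = 14
E (Min): min(13, 13) = 13
C (Max): max(14, 13) = 14
G (Min): min(6, 11) = 6
H (Min): min(12, 1) = 1
I (Min): min(11, 6, 1) = 1
F (Max): max(6, 1, 1) = 6
B (Min): min(14, 6, 6) = 6
L (Min): min(6, 10, 10) = 6
M (Min): min(4, 12) = 4
K (Max): max(6, 4, 2) = 6
J (Min): min(6, 13) = 6
Root (Max): max(6, 6) = 6

6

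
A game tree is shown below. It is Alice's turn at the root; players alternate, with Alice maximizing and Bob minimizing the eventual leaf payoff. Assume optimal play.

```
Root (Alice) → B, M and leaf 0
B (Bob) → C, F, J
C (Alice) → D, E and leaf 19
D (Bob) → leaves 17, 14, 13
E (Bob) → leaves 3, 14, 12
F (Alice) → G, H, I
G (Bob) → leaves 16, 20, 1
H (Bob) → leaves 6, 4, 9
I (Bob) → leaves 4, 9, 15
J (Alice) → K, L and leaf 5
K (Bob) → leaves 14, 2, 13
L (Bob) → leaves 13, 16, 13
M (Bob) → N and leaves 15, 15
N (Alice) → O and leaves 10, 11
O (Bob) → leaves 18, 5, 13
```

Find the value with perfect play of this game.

11

D (Bob): min(17, 14, 13) = 13
E (Bob): min(3, 14, 12) = 3
C (Alice): max(13, 3, 19) = 19
G (Bob): min(16, 20, 1) = 1
H (Bob): min(6, 4, 9) = 4
I (Bob): min(4, 9, 15) = 4
F (Alice): max(1, 4, 4) = 4
K (Bob): min(14, 2, 13) = 2
L (Bob): min(13, 16, 13) = 13
J (Alice): max(2, 13, 5) = 13
B (Bob): min(19, 4, 13) = 4
O (Bob): min(18, 5, 13) = 5
N (Alice): max(5, 10, 11) = 11
M (Bob): min(11, 15, 15) = 11
Root (Alice): max(4, 11, 0) = 11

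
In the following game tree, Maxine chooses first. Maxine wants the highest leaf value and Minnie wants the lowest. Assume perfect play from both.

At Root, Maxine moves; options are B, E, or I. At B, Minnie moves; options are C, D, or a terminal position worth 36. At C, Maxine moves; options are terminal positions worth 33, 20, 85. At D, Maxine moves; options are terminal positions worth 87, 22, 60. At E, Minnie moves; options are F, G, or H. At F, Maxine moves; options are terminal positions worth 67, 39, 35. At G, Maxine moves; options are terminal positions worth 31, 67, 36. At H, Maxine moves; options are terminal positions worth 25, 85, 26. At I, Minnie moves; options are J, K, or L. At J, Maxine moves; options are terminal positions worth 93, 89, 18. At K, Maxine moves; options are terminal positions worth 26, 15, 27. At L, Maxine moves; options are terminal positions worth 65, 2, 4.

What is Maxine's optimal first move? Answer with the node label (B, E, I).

E

C (Maxine): max(33, 20, 85) = 85
D (Maxine): max(87, 22, 60) = 87
B (Minnie): min(85, 87, 36) = 36
F (Maxine): max(67, 39, 35) = 67
G (Maxine): max(31, 67, 36) = 67
H (Maxine): max(25, 85, 26) = 85
E (Minnie): min(67, 67, 85) = 67
J (Maxine): max(93, 89, 18) = 93
K (Maxine): max(26, 15, 27) = 27
L (Maxine): max(65, 2, 4) = 65
I (Minnie): min(93, 27, 65) = 27
Root (Maxine): max(36, 67, 27) = 67
Maxine picks the child with the highest value: E (value 67).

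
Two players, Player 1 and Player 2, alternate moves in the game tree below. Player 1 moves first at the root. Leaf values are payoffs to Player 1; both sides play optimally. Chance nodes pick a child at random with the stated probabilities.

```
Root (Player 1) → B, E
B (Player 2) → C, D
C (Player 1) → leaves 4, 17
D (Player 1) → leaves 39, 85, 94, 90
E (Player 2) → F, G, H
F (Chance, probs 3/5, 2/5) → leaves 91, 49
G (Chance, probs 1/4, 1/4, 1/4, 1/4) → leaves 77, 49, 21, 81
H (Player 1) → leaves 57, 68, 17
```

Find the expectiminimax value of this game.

C (Player 1): max(4, 17) = 17
D (Player 1): max(39, 85, 94, 90) = 94
B (Player 2): min(17, 94) = 17
F (Chance): 3/5·91 + 2/5·49 = 74.2
G (Chance): 1/4·77 + 1/4·49 + 1/4·21 + 1/4·81 = 57
H (Player 1): max(57, 68, 17) = 68
E (Player 2): min(74.2, 57, 68) = 57
Root (Player 1): max(17, 57) = 57

57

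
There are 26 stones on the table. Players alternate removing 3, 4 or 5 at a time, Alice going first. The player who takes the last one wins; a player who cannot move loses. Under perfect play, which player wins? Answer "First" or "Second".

Second

Mark each pile size as W (mover wins) or L (mover loses):
i:   0  1  2  3  4  5  6  7  8  9 10 11 12 13 14 15 16 17 18 19 20 21 22 23 24 25 26
     L  L  L  W  W  W  W  W  L  L  L  W  W  W  W  W  L  L  L  W  W  W  W  W  L  L  L
Position 26 is L, so the second player wins.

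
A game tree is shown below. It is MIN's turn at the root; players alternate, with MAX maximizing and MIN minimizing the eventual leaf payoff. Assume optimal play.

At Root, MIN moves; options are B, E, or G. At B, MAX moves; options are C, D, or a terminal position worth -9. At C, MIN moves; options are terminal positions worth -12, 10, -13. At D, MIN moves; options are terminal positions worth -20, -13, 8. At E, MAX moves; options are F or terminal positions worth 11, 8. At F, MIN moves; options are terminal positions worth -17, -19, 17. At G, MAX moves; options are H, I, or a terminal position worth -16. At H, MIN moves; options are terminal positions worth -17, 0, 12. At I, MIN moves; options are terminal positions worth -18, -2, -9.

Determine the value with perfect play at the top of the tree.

C (MIN): min(-12, 10, -13) = -13
D (MIN): min(-20, -13, 8) = -20
B (MAX): max(-13, -20, -9) = -9
F (MIN): min(-17, -19, 17) = -19
E (MAX): max(-19, 11, 8) = 11
H (MIN): min(-17, 0, 12) = -17
I (MIN): min(-18, -2, -9) = -18
G (MAX): max(-17, -18, -16) = -16
Root (MIN): min(-9, 11, -16) = -16

-16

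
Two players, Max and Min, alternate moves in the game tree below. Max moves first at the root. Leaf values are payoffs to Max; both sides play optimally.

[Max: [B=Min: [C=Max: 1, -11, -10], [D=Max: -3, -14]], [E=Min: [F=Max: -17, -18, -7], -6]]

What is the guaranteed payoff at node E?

-7

F: max(-17, -18, -7) = -7
E: min(-7, -6) = -7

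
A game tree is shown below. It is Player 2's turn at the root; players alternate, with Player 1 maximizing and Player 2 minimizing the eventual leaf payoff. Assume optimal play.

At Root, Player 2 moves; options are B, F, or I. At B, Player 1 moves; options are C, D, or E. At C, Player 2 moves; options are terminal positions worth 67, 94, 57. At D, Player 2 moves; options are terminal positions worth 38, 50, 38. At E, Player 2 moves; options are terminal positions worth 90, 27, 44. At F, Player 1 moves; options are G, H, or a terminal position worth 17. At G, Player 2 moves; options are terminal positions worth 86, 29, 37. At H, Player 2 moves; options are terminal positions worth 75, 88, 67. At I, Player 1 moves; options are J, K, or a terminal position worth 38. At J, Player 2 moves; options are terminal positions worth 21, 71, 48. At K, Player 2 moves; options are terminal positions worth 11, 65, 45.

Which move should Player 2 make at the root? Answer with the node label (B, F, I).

I

C (Player 2): min(67, 94, 57) = 57
D (Player 2): min(38, 50, 38) = 38
E (Player 2): min(90, 27, 44) = 27
B (Player 1): max(57, 38, 27) = 57
G (Player 2): min(86, 29, 37) = 29
H (Player 2): min(75, 88, 67) = 67
F (Player 1): max(29, 67, 17) = 67
J (Player 2): min(21, 71, 48) = 21
K (Player 2): min(11, 65, 45) = 11
I (Player 1): max(21, 11, 38) = 38
Root (Player 2): min(57, 67, 38) = 38
Player 2 picks the child with the lowest value: I (value 38).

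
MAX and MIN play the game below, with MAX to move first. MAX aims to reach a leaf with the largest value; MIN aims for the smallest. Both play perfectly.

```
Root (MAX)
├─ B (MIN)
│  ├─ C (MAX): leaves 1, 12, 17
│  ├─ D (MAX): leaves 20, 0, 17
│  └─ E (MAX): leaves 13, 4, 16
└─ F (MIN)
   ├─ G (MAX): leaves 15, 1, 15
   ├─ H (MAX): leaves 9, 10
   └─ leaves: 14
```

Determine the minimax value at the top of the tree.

C (MAX): max(1, 12, 17) = 17
D (MAX): max(20, 0, 17) = 20
E (MAX): max(13, 4, 16) = 16
B (MIN): min(17, 20, 16) = 16
G (MAX): max(15, 1, 15) = 15
H (MAX): max(9, 10) = 10
F (MIN): min(15, 10, 14) = 10
Root (MAX): max(16, 10) = 16

16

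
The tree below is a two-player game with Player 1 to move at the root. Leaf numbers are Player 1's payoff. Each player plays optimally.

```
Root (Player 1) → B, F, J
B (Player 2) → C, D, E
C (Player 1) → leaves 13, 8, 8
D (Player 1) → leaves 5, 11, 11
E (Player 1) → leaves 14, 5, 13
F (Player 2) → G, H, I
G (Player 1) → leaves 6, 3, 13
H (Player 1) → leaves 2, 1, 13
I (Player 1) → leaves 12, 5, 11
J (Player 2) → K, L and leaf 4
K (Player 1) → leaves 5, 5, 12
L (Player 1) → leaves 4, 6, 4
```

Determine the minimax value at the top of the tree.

12

C (Player 1): max(13, 8, 8) = 13
D (Player 1): max(5, 11, 11) = 11
E (Player 1): max(14, 5, 13) = 14
B (Player 2): min(13, 11, 14) = 11
G (Player 1): max(6, 3, 13) = 13
H (Player 1): max(2, 1, 13) = 13
I (Player 1): max(12, 5, 11) = 12
F (Player 2): min(13, 13, 12) = 12
K (Player 1): max(5, 5, 12) = 12
L (Player 1): max(4, 6, 4) = 6
J (Player 2): min(12, 6, 4) = 4
Root (Player 1): max(11, 12, 4) = 12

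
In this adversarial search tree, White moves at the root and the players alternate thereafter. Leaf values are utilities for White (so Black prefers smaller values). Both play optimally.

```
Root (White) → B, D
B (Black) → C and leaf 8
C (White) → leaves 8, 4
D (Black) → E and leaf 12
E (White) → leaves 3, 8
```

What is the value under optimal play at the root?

8

C (White): max(8, 4) = 8
B (Black): min(8, 8) = 8
E (White): max(3, 8) = 8
D (Black): min(8, 12) = 8
Root (White): max(8, 8) = 8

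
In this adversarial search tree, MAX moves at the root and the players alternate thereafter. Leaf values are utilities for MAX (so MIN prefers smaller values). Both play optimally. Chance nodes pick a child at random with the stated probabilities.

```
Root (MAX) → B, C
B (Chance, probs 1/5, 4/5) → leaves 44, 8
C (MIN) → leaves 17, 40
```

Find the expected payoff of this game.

17

B (Chance): 1/5·44 + 4/5·8 = 15.2
C (MIN): min(17, 40) = 17
Root (MAX): max(15.2, 17) = 17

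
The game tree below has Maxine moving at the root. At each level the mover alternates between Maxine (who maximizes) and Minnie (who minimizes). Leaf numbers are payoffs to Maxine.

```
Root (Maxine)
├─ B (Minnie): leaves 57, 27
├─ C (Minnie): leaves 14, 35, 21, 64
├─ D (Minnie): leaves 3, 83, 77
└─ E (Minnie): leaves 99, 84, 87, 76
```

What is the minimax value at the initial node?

76

B (Minnie): min(57, 27) = 27
C (Minnie): min(14, 35, 21, 64) = 14
D (Minnie): min(3, 83, 77) = 3
E (Minnie): min(99, 84, 87, 76) = 76
Root (Maxine): max(27, 14, 3, 76) = 76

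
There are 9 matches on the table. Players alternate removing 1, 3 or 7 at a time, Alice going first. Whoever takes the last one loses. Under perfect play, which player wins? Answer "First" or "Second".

Compute winning (W) and losing (L) positions by backward induction:
i:   0  1  2  3  4  5  6  7  8  9
     W  L  W  L  W  L  W  L  W  L
Position 9 is L, so the second player wins.

Second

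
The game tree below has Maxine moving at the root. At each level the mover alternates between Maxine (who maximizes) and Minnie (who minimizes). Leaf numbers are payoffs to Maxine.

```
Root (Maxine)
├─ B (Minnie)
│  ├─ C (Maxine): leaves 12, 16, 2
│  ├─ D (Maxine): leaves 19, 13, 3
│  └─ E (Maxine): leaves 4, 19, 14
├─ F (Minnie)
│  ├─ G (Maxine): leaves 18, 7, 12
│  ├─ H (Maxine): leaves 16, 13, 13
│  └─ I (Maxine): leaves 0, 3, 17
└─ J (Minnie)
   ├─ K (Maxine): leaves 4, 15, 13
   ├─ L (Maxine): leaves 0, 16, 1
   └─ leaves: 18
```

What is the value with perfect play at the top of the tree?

C (Maxine): max(12, 16, 2) = 16
D (Maxine): max(19, 13, 3) = 19
E (Maxine): max(4, 19, 14) = 19
B (Minnie): min(16, 19, 19) = 16
G (Maxine): max(18, 7, 12) = 18
H (Maxine): max(16, 13, 13) = 16
I (Maxine): max(0, 3, 17) = 17
F (Minnie): min(18, 16, 17) = 16
K (Maxine): max(4, 15, 13) = 15
L (Maxine): max(0, 16, 1) = 16
J (Minnie): min(15, 16, 18) = 15
Root (Maxine): max(16, 16, 15) = 16

16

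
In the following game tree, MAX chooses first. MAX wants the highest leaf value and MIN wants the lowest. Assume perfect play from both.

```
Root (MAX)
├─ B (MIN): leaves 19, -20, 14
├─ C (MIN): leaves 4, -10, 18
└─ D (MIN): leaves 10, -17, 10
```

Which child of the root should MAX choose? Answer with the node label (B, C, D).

C

B (MIN): min(19, -20, 14) = -20
C (MIN): min(4, -10, 18) = -10
D (MIN): min(10, -17, 10) = -17
Root (MAX): max(-20, -10, -17) = -10
MAX picks the child with the highest value: C (value -10).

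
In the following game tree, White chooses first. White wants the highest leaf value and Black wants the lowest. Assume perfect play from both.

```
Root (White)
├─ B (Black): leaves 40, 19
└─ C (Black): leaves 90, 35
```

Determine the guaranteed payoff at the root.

B (Black): min(40, 19) = 19
C (Black): min(90, 35) = 35
Root (White): max(19, 35) = 35

35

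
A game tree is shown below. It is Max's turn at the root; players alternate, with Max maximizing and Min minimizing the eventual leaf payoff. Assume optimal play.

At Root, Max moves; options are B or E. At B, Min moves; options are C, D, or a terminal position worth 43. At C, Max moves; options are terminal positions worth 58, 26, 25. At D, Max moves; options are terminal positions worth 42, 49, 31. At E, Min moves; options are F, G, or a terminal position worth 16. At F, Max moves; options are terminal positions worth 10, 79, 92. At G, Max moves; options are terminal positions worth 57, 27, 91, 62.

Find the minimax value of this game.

43

C (Max): max(58, 26, 25) = 58
D (Max): max(42, 49, 31) = 49
B (Min): min(58, 49, 43) = 43
F (Max): max(10, 79, 92) = 92
G (Max): max(57, 27, 91, 62) = 91
E (Min): min(92, 91, 16) = 16
Root (Max): max(43, 16) = 43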